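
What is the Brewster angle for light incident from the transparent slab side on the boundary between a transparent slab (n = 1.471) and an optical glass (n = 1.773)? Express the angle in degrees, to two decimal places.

θ_B ≈ 50.32°

Here n₂/n₁ = 1.773/1.471 = 1.2053, and Brewster's law gives tan θ_B = n₂/n₁.
So θ_B = arctan 1.2053 = 50.32°.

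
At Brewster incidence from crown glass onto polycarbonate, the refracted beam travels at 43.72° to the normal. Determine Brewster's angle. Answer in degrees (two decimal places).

θ_B ≈ 46.28°

At Brewster's angle the reflected and refracted rays are perpendicular, so θ_B + θ_t = 90°.
θ_B = 90° − 43.72° = 46.28°.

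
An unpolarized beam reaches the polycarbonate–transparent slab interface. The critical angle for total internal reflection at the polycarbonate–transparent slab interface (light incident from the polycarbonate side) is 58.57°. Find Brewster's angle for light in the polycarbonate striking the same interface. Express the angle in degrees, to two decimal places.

sin θ_c = n₂/n₁, so n₂/n₁ = sin 58.57° = 0.8533.
Brewster: tan θ_B = n₂/n₁ = 0.8533.
θ_B = arctan(0.8533) = 40.47°.

θ_B ≈ 40.47°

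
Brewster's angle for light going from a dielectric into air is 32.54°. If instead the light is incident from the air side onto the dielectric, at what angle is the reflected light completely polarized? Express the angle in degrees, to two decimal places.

The two Brewster angles are complementary: θ_B' = 90° − θ_B = 90° − 32.54° = 57.46°.

θ_B' ≈ 57.46°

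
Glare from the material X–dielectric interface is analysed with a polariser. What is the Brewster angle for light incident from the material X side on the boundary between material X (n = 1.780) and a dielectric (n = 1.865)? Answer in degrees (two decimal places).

θ_B ≈ 46.34°

tan θ_B = n₂/n₁ = 1.865/1.780 = 1.0478. Taking the arctangent, θ_B = 46.34°.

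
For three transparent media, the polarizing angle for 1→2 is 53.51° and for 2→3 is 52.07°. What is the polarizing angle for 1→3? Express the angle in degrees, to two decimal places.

θ_B ≈ 60.04°

n₂/n₁ = tan 53.51° = 1.3519 and n₃/n₂ = tan 52.07° = 1.2832.
Multiplying, n₃/n₁ = 1.3519 × 1.2832 = 1.7347, and θ_B(1→3) = arctan 1.7347 = 60.04°.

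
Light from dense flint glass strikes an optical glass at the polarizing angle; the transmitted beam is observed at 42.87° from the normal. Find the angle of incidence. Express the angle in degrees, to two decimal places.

θ_B ≈ 47.13°

At Brewster's angle the reflected and refracted rays are perpendicular, so θ_B + θ_t = 90°.
θ_B = 90° − 42.87° = 47.13°.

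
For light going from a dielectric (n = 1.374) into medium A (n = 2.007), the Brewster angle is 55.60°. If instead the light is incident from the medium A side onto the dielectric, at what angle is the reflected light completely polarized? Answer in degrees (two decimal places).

θ_B' ≈ 34.40°

Reversing the direction swaps n₁ and n₂, so tan θ_B' = 1/tan θ_B and θ_B' = 90° − θ_B.
Hence θ_B' = 90° − 55.60° = 34.40°.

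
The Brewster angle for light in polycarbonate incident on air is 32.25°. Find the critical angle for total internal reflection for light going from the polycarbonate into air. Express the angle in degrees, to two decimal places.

tan θ_B = n₂/n₁ = tan 32.25° = 0.6310.
Total internal reflection: sin θ_c = n₂/n₁ = 0.6310.
θ_c = arcsin(0.6310) = 39.12°.

θ_c ≈ 39.12°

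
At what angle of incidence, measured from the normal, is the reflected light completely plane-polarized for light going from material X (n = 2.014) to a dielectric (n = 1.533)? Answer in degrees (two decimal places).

tan θ_B = n₂/n₁ = 1.533/2.014 = 0.7612. Taking the arctangent, θ_B = 37.28°.

θ_B ≈ 37.28°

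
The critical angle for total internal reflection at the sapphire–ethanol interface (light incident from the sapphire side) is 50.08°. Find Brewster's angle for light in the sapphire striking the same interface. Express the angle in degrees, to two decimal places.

θ_B ≈ 37.49°

At the critical angle sin θ_c = n₂/n₁, giving n₂/n₁ = sin 50.08° = 0.7669.
Then tan θ_B = n₂/n₁ = 0.7669, so θ_B = arctan 0.7669 = 37.49°.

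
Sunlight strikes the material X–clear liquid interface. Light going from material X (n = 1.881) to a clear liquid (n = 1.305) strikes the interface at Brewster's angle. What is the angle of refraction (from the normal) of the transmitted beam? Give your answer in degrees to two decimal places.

First find Brewster's angle: tan θ_B = 1.305/1.881 = 0.6938, giving θ_B = 34.75°.
Since θ_B + θ_t = 90° at Brewster incidence, θ_t = 90° − 34.75° = 55.25°.

θ_t ≈ 55.25°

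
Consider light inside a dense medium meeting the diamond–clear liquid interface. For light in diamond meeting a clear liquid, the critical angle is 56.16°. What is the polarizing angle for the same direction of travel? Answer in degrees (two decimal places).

sin θ_c = n₂/n₁, so n₂/n₁ = sin 56.16° = 0.8306.
Brewster: tan θ_B = n₂/n₁ = 0.8306.
θ_B = arctan(0.8306) = 39.71°.

θ_B ≈ 39.71°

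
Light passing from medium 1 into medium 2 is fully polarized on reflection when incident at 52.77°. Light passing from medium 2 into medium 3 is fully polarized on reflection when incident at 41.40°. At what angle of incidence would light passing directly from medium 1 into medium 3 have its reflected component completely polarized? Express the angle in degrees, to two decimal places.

θ_B ≈ 49.24°

Each Brewster angle gives a ratio: n₂/n₁ = tan 52.77° = 1.3160, n₃/n₂ = tan 41.40° = 0.8816.
So n₃/n₁ = (n₂/n₁)(n₃/n₂) = 1.3160 × 0.8816 = 1.1602.
θ_B(1→3) = arctan(1.1602) = 49.24°.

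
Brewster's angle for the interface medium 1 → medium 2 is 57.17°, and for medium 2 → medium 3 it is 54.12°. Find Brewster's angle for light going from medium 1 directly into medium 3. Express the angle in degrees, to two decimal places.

θ_B ≈ 64.98°

tan θ_B(1→2) = n₂/n₁ = tan 57.17° = 1.5499.
tan θ_B(2→3) = n₃/n₂ = tan 54.12° = 1.3825.
n₃/n₁ = 2.1427. Then tan θ_B(1→3) = n₃/n₁, so θ_B(1→3) = arctan(2.1427) = 64.98°.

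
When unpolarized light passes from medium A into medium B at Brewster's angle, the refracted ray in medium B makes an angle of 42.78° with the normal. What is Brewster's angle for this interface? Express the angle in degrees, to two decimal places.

θ_B ≈ 47.22°

Since the reflected and refracted rays are at right angles at the polarizing angle, θ_B + θ_t = 90°.
θ_B = 90° − 42.78° = 47.22°.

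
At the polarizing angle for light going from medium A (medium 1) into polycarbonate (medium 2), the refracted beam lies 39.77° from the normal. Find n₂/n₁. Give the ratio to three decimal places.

n₂/n₁ ≈ 1.202

At Brewster incidence θ_B = 90° − θ_t = 90° − 39.77° = 50.23°.
Then n₂/n₁ = tan θ_B = tan 50.23° = 1.202.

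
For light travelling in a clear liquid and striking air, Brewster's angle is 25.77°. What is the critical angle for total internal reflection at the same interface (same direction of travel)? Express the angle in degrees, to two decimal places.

θ_c ≈ 28.87°

n₂/n₁ = tan 25.77° = 0.4828; the critical angle satisfies sin θ_c = n₂/n₁.
θ_c = arcsin(0.4828) = 28.87°.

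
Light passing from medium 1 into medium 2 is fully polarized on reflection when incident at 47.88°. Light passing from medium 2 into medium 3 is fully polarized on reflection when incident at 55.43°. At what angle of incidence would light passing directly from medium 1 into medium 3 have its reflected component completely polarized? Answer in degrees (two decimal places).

θ_B ≈ 58.07°

tan θ_B(1→2) = n₂/n₁ = tan 47.88° = 1.1059.
tan θ_B(2→3) = n₃/n₂ = tan 55.43° = 1.4512.
Multiplying, n₃/n₁ = 1.1059 × 1.4512 = 1.6050, and θ_B(1→3) = arctan 1.6050 = 58.07°.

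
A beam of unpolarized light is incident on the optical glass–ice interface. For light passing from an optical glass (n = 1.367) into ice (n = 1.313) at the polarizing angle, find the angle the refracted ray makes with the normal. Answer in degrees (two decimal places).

θ_B = arctan(n₂/n₁) = arctan(1.313/1.367) = 43.85°.
At Brewster's angle the reflected and refracted rays are perpendicular, so θ_t = 90° − θ_B = 90° − 43.85° = 46.15°.

θ_t ≈ 46.15°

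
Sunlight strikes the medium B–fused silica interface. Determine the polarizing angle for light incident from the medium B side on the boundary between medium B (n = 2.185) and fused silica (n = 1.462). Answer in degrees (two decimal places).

At Brewster's angle the reflected and refracted rays are perpendicular, which with Snell's law gives tan θ_B = n₂/n₁.
tan θ_B = n₂/n₁ = 1.462/2.185 = 0.6691.
So θ_B = arctan 0.6691 = 33.79°.

θ_B ≈ 33.79°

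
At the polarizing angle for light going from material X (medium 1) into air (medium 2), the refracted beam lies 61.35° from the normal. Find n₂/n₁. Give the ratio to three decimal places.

θ_B + θ_t = 90°, so θ_B = 90° − 61.35° = 28.65°.
tan θ_B = n₂/n₁, so n₂/n₁ = tan 28.65° = 0.546.

n₂/n₁ ≈ 0.546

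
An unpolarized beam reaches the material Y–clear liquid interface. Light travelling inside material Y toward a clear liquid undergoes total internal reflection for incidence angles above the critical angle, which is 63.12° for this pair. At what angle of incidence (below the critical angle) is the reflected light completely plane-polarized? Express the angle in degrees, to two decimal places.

At the critical angle sin θ_c = n₂/n₁, giving n₂/n₁ = sin 63.12° = 0.8920.
Then tan θ_B = n₂/n₁ = 0.8920, so θ_B = arctan 0.8920 = 41.73°.

θ_B ≈ 41.73°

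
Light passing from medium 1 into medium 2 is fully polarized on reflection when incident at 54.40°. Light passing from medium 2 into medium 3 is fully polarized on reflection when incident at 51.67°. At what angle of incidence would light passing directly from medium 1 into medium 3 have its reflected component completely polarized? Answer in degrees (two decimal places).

n₂/n₁ = tan 54.40° = 1.3968 and n₃/n₂ = tan 51.67° = 1.2649.
So n₃/n₁ = (n₂/n₁)(n₃/n₂) = 1.3968 × 1.2649 = 1.7667.
θ_B(1→3) = arctan(1.7667) = 60.49°.

θ_B ≈ 60.49°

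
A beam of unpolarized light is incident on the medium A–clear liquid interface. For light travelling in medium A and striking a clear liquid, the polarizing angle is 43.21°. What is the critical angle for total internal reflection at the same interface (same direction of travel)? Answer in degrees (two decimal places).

n₂/n₁ = tan 43.21° = 0.9394; the critical angle satisfies sin θ_c = n₂/n₁.
θ_c = arcsin(0.9394) = 69.95°.

θ_c ≈ 69.95°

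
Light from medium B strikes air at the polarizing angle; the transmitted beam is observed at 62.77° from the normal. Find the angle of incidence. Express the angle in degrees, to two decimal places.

At Brewster's angle the reflected and refracted rays are perpendicular, so θ_B + θ_t = 90°.
So θ_B = 90° − θ_t = 90° − 62.77° = 27.23°.

θ_B ≈ 27.23°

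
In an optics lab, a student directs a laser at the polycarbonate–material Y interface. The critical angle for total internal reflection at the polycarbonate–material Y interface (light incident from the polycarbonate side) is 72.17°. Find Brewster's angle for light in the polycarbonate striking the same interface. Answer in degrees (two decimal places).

At the critical angle sin θ_c = n₂/n₁, giving n₂/n₁ = sin 72.17° = 0.9520.
Then tan θ_B = n₂/n₁ = 0.9520, so θ_B = arctan 0.9520 = 43.59°.

θ_B ≈ 43.59°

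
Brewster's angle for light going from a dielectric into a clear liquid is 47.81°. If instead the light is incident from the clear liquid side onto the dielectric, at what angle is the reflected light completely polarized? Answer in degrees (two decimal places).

θ_B' ≈ 42.19°

The two Brewster angles are complementary: θ_B' = 90° − θ_B = 90° − 47.81° = 42.19°.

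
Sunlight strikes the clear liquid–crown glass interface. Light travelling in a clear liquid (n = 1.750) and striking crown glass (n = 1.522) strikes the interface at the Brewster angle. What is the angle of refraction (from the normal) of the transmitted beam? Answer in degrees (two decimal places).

θ_B = arctan(n₂/n₁) = arctan(1.522/1.750) = 41.01°.
At Brewster's angle the reflected and refracted rays are perpendicular, so θ_t = 90° − θ_B = 90° − 41.01° = 48.99°.

θ_t ≈ 48.99°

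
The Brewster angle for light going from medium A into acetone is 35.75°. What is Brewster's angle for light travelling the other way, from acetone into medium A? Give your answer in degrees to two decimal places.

tan θ_B' = n₁/n₂ = 1/tan θ_B, so θ_B' = 90° − θ_B.
θ_B' = 90° − 35.75° = 54.25°.

θ_B' ≈ 54.25°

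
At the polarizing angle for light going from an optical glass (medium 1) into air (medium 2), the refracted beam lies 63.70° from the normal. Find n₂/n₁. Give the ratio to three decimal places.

n₂/n₁ ≈ 0.494

At Brewster incidence θ_B = 90° − θ_t = 90° − 63.70° = 26.30°.
tan θ_B = n₂/n₁, so n₂/n₁ = tan 26.30° = 0.494.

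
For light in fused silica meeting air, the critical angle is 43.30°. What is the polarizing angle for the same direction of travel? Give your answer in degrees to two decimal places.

n₂/n₁ = sin θ_c = sin 43.30° = 0.6858.
tan θ_B equals the same ratio, so θ_B = arctan(0.6858) = 34.44°.

θ_B ≈ 34.44°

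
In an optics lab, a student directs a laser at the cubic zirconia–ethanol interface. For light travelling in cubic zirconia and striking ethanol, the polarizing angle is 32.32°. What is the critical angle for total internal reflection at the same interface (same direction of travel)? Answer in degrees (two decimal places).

θ_c ≈ 39.25°

tan θ_B = n₂/n₁ = tan 32.32° = 0.6327.
Total internal reflection: sin θ_c = n₂/n₁ = 0.6327.
θ_c = arcsin(0.6327) = 39.25°.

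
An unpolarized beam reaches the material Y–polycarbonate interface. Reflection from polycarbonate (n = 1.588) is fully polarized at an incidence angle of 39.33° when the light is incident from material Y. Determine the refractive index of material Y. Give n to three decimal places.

Brewster's law: tan θ_B = n₂/n₁ (light incident in material Y, refracted into polycarbonate).
n₁ = n₂ / tan θ_B = 1.588 / tan 39.33° = 1.938.

n ≈ 1.938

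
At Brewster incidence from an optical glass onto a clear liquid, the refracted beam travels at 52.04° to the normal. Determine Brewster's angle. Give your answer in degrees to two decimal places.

θ_B ≈ 37.96°

Brewster's condition makes the reflected and refracted beams perpendicular: θ_B + θ_t = 90°.
θ_B = 90° − 52.04° = 37.96°.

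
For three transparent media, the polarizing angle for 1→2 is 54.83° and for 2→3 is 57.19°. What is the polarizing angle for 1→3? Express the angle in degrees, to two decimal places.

Each Brewster angle gives a ratio: n₂/n₁ = tan 54.83° = 1.4192, n₃/n₂ = tan 57.19° = 1.5511.
Multiplying, n₃/n₁ = 1.4192 × 1.5511 = 2.2013, and θ_B(1→3) = arctan 2.2013 = 65.57°.

θ_B ≈ 65.57°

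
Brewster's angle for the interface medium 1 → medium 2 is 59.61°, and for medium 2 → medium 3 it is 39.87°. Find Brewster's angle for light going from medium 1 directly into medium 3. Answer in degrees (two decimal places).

n₂/n₁ = tan 59.61° = 1.7051 and n₃/n₂ = tan 39.87° = 0.8352.
Multiplying, n₃/n₁ = 1.7051 × 0.8352 = 1.4242, and θ_B(1→3) = arctan 1.4242 = 54.93°.

θ_B ≈ 54.93°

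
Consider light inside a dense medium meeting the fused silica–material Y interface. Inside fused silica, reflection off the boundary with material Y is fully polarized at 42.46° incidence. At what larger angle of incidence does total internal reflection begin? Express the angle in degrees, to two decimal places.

From Brewster, n₂/n₁ = tan θ_B = tan 42.46° = 0.9150.
Then sin θ_c = n₂/n₁ = 0.9150, so θ_c = arcsin 0.9150 = 66.21°.

θ_c ≈ 66.21°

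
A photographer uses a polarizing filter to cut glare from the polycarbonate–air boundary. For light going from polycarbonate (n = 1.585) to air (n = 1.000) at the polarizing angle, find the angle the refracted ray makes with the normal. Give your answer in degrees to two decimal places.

tan θ_B = n₂/n₁ = 1.000/1.585 = 0.6309, so θ_B = 32.25°.
Since θ_B + θ_t = 90° at Brewster incidence, θ_t = 90° − 32.25° = 57.75°.

θ_t ≈ 57.75°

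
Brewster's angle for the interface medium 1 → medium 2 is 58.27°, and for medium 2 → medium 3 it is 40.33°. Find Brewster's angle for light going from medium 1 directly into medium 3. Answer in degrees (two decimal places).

θ_B ≈ 53.93°

n₂/n₁ = tan 58.27° = 1.6172 and n₃/n₂ = tan 40.33° = 0.8490.
n₃/n₁ = 1.3730. Then tan θ_B(1→3) = n₃/n₁, so θ_B(1→3) = arctan(1.3730) = 53.93°.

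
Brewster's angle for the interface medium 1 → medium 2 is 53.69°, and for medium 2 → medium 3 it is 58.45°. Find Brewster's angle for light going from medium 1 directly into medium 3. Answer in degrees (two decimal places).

n₂/n₁ = tan 53.69° = 1.3608 and n₃/n₂ = tan 58.45° = 1.6287.
n₃/n₁ = 2.2163. Then tan θ_B(1→3) = n₃/n₁, so θ_B(1→3) = arctan(2.2163) = 65.72°.

θ_B ≈ 65.72°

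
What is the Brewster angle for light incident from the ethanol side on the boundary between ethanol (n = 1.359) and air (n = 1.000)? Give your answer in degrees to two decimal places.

The reflected p-component vanishes when tan θ_B = n₂/n₁.
tan θ_B = n₂/n₁ = 1.000/1.359 = 0.7358.
So θ_B = arctan 0.7358 = 36.35°.

θ_B ≈ 36.35°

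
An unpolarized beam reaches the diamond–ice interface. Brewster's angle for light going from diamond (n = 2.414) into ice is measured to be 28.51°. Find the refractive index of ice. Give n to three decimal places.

At Brewster's angle, tan θ_B = n₂/n₁ with n₁ on the incident side (diamond) and n₂ on the transmitted side (ice).
n₂ = n₁ tan θ_B = 2.414 × tan 28.51° = 1.311.

n ≈ 1.311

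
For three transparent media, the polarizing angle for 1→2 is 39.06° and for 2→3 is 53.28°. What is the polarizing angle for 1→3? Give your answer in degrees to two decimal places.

tan θ_B(1→2) = n₂/n₁ = tan 39.06° = 0.8115.
tan θ_B(2→3) = n₃/n₂ = tan 53.28° = 1.3406.
n₃/n₁ = 1.0879. Then tan θ_B(1→3) = n₃/n₁, so θ_B(1→3) = arctan(1.0879) = 47.41°.

θ_B ≈ 47.41°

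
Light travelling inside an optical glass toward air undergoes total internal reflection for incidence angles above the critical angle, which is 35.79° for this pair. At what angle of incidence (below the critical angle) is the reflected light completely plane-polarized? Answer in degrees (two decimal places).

θ_B ≈ 30.32°

At the critical angle sin θ_c = n₂/n₁, giving n₂/n₁ = sin 35.79° = 0.5848.
Then tan θ_B = n₂/n₁ = 0.5848, so θ_B = arctan 0.5848 = 30.32°.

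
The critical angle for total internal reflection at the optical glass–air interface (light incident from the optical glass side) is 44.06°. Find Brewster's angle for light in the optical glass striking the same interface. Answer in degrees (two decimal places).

n₂/n₁ = sin θ_c = sin 44.06° = 0.6954.
tan θ_B equals the same ratio, so θ_B = arctan(0.6954) = 34.82°.

θ_B ≈ 34.82°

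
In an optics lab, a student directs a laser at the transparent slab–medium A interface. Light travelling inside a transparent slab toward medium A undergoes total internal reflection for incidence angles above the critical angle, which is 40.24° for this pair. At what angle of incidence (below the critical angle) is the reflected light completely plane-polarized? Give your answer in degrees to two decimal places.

θ_B ≈ 32.86°

n₂/n₁ = sin θ_c = sin 40.24° = 0.6460.
tan θ_B equals the same ratio, so θ_B = arctan(0.6460) = 32.86°.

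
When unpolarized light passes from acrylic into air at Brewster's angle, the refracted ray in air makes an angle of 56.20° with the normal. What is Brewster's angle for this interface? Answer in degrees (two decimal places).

Since the reflected and refracted rays are at right angles at the polarizing angle, θ_B + θ_t = 90°.
So θ_B = 90° − θ_t = 90° − 56.20° = 33.80°.

θ_B ≈ 33.80°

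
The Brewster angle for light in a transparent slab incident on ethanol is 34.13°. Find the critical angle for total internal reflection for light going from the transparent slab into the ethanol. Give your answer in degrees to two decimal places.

From Brewster, n₂/n₁ = tan θ_B = tan 34.13° = 0.6778.
Then sin θ_c = n₂/n₁ = 0.6778, so θ_c = arcsin 0.6778 = 42.67°.

θ_c ≈ 42.67°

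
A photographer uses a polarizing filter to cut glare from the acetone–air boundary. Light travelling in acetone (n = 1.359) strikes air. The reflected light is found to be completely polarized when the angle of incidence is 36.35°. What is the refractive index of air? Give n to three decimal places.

n ≈ 1.000

At the polarizing angle, tan θ_B = n₂/n₁ with n₁ on the incident side (acetone) and n₂ on the transmitted side (air).
n₂ = n₁ tan θ_B = 1.359 × tan 36.35° = 1.000.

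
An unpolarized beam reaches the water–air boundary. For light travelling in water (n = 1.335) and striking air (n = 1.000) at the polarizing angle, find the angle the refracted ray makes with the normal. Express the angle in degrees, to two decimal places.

θ_t ≈ 53.16°

tan θ_B = n₂/n₁ = 1.000/1.335 = 0.7491, so θ_B = 36.84°.
At Brewster's angle the reflected and refracted rays are perpendicular, so θ_t = 90° − θ_B = 90° − 36.84° = 53.16°.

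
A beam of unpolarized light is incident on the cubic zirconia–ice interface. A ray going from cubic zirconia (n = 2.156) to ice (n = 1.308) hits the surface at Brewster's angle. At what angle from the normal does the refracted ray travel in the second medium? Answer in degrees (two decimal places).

θ_t ≈ 58.76°

First find Brewster's angle: tan θ_B = 1.308/2.156 = 0.6067, giving θ_B = 31.24°.
Since θ_B + θ_t = 90° at Brewster incidence, θ_t = 90° − 31.24° = 58.76°.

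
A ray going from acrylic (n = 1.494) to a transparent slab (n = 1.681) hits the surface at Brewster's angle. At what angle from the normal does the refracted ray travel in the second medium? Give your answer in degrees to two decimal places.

First find Brewster's angle: tan θ_B = 1.681/1.494 = 1.1252, giving θ_B = 48.37°.
At Brewster's angle the reflected and refracted rays are perpendicular, so θ_t = 90° − θ_B = 90° − 48.37° = 41.63°.

θ_t ≈ 41.63°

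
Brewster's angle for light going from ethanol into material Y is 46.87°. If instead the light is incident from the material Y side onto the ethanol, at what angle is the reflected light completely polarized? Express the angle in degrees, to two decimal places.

θ_B' ≈ 43.13°

Reversing the direction swaps n₁ and n₂, so tan θ_B' = 1/tan θ_B and θ_B' = 90° − θ_B.
Hence θ_B' = 90° − 46.87° = 43.13°.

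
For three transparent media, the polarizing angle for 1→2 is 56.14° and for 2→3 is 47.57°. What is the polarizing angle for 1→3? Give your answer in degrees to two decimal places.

θ_B ≈ 58.48°

Each Brewster angle gives a ratio: n₂/n₁ = tan 56.14° = 1.4904, n₃/n₂ = tan 47.57° = 1.0940.
So n₃/n₁ = (n₂/n₁)(n₃/n₂) = 1.4904 × 1.0940 = 1.6305.
θ_B(1→3) = arctan(1.6305) = 58.48°.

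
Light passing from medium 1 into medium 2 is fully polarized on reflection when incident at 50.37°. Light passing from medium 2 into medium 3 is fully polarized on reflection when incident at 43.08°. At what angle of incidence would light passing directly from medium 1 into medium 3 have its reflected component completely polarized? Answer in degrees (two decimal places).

n₂/n₁ = tan 50.37° = 1.2075 and n₃/n₂ = tan 43.08° = 0.9351.
So n₃/n₁ = (n₂/n₁)(n₃/n₂) = 1.2075 × 0.9351 = 1.1292.
θ_B(1→3) = arctan(1.1292) = 48.47°.

θ_B ≈ 48.47°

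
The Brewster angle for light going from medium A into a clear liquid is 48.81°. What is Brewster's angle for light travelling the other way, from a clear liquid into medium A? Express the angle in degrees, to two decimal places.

θ_B' ≈ 41.19°

tan θ_B' = n₁/n₂ = 1/tan θ_B, so θ_B' = 90° − θ_B.
θ_B' = 90° − 48.81° = 41.19°.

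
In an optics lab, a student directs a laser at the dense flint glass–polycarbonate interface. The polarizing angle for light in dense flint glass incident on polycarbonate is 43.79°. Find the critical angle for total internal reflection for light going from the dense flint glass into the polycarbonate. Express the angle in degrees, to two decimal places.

From Brewster, n₂/n₁ = tan θ_B = tan 43.79° = 0.9586.
Then sin θ_c = n₂/n₁ = 0.9586, so θ_c = arcsin 0.9586 = 73.46°.

θ_c ≈ 73.46°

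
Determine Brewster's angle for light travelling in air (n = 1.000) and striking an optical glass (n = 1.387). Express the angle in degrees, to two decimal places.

tan θ_B = n₂/n₁ = 1.387/1.000 = 1.3870.
So θ_B = arctan 1.3870 = 54.21°.

θ_B ≈ 54.21°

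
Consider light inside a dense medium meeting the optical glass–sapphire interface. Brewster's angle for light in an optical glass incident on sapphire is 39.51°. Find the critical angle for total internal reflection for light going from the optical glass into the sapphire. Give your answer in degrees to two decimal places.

From Brewster, n₂/n₁ = tan θ_B = tan 39.51° = 0.8246.
Then sin θ_c = n₂/n₁ = 0.8246, so θ_c = arcsin 0.8246 = 55.55°.

θ_c ≈ 55.55°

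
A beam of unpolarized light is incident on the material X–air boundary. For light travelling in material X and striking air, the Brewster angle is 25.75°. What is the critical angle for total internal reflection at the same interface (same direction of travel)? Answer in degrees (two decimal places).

tan θ_B = n₂/n₁ = tan 25.75° = 0.4823.
Total internal reflection: sin θ_c = n₂/n₁ = 0.4823.
θ_c = arcsin(0.4823) = 28.84°.

θ_c ≈ 28.84°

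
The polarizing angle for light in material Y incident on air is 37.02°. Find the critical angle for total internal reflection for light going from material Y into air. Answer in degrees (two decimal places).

tan θ_B = n₂/n₁ = tan 37.02° = 0.7541.
Total internal reflection: sin θ_c = n₂/n₁ = 0.7541.
θ_c = arcsin(0.7541) = 48.95°.

θ_c ≈ 48.95°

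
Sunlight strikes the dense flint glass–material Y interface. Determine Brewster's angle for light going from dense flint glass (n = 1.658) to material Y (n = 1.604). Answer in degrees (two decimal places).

θ_B ≈ 44.05°

At Brewster's angle the reflected and refracted rays are perpendicular, which with Snell's law gives tan θ_B = n₂/n₁.
tan θ_B = n₂/n₁ = 1.604/1.658 = 0.9674. Taking the arctangent, θ_B = 44.05°.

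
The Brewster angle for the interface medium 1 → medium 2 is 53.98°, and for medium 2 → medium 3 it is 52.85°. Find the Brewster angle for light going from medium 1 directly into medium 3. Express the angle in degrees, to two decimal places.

tan θ_B(1→2) = n₂/n₁ = tan 53.98° = 1.3754.
tan θ_B(2→3) = n₃/n₂ = tan 52.85° = 1.3198.
Multiplying, n₃/n₁ = 1.3754 × 1.3198 = 1.8153, and θ_B(1→3) = arctan 1.8153 = 61.15°.

θ_B ≈ 61.15°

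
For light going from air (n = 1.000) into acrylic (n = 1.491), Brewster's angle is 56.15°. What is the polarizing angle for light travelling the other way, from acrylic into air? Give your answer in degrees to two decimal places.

θ_B' ≈ 33.85°

The two Brewster angles are complementary: θ_B' = 90° − θ_B = 90° − 56.15° = 33.85°.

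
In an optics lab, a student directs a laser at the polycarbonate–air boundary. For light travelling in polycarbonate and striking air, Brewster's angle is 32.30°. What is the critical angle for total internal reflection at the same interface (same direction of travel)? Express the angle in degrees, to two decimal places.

θ_c ≈ 39.21°

From Brewster, n₂/n₁ = tan θ_B = tan 32.30° = 0.6322.
Then sin θ_c = n₂/n₁ = 0.6322, so θ_c = arcsin 0.6322 = 39.21°.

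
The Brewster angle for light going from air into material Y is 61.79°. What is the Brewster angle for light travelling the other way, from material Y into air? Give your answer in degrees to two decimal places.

The two Brewster angles are complementary: θ_B' = 90° − θ_B = 90° − 61.79° = 28.21°.

θ_B' ≈ 28.21°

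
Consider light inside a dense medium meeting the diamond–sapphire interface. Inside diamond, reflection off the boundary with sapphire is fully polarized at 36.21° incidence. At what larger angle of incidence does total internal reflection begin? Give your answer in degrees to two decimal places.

tan θ_B = n₂/n₁ = tan 36.21° = 0.7322.
Total internal reflection: sin θ_c = n₂/n₁ = 0.7322.
θ_c = arcsin(0.7322) = 47.07°.

θ_c ≈ 47.07°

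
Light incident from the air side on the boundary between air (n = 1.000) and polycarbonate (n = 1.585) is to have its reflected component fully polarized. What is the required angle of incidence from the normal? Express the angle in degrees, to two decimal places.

θ_B ≈ 57.75°

tan θ_B = n₂/n₁ = 1.585/1.000 = 1.5850. Taking the arctangent, θ_B = 57.75°.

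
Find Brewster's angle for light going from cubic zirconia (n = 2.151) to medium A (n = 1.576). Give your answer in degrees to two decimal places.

θ_B ≈ 36.23°

Here n₂/n₁ = 1.576/2.151 = 0.7327, and Brewster's law gives tan θ_B = n₂/n₁.
So θ_B = arctan 0.7327 = 36.23°.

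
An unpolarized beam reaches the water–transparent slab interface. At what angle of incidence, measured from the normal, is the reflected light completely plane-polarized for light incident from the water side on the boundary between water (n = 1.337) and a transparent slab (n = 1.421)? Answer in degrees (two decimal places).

Here n₂/n₁ = 1.421/1.337 = 1.0628, and Brewster's law gives tan θ_B = n₂/n₁.
θ_B = arctan(1.0628) = 46.74°.

θ_B ≈ 46.74°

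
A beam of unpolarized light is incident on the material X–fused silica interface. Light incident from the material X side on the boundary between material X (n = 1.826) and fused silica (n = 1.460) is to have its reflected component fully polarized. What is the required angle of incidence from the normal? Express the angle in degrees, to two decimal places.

θ_B ≈ 38.64°

The reflected p-component vanishes when tan θ_B = n₂/n₁.
tan θ_B = n₂/n₁ = 1.460/1.826 = 0.7996.
θ_B = arctan(0.7996) = 38.64°.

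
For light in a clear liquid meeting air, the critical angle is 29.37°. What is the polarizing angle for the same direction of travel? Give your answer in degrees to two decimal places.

sin θ_c = n₂/n₁, so n₂/n₁ = sin 29.37° = 0.4904.
Brewster: tan θ_B = n₂/n₁ = 0.4904.
θ_B = arctan(0.4904) = 26.13°.

θ_B ≈ 26.13°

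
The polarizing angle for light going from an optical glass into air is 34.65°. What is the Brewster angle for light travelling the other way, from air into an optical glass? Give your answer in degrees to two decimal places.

tan θ_B' = n₁/n₂ = 1/tan θ_B, so θ_B' = 90° − θ_B.
θ_B' = 90° − 34.65° = 55.35°.

θ_B' ≈ 55.35°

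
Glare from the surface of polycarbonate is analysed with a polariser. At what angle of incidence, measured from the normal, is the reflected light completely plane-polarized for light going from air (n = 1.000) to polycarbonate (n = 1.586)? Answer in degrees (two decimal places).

tan θ_B = n₂/n₁ = 1.586/1.000 = 1.5860.
θ_B = arctan(1.5860) = 57.77°.

θ_B ≈ 57.77°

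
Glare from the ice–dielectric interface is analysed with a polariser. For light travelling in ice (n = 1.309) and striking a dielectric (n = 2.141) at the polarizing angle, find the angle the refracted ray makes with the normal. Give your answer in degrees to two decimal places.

θ_t ≈ 31.44°

tan θ_B = n₂/n₁ = 2.141/1.309 = 1.6356, so θ_B = 58.56°.
The refracted ray is perpendicular to the reflected ray, so θ_t = 90° − θ_B = 31.44°.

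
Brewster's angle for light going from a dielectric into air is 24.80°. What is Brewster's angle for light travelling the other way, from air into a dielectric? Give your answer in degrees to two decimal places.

θ_B' ≈ 65.20°

tan θ_B' = n₁/n₂ = 1/tan θ_B, so θ_B' = 90° − θ_B.
θ_B' = 90° − 24.80° = 65.20°.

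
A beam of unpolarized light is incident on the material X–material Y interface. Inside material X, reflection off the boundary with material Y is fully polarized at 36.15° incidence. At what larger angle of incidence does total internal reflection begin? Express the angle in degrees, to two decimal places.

θ_c ≈ 46.93°

From Brewster, n₂/n₁ = tan θ_B = tan 36.15° = 0.7306.
Then sin θ_c = n₂/n₁ = 0.7306, so θ_c = arcsin 0.7306 = 46.93°.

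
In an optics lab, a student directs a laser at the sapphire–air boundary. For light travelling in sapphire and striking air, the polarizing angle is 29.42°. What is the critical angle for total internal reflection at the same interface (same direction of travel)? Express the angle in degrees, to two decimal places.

θ_c ≈ 34.33°

From Brewster, n₂/n₁ = tan θ_B = tan 29.42° = 0.5639.
Then sin θ_c = n₂/n₁ = 0.5639, so θ_c = arcsin 0.5639 = 34.33°.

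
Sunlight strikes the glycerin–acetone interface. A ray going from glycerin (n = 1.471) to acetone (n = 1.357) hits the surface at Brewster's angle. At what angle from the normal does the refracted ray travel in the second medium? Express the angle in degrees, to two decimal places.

θ_t ≈ 47.31°

tan θ_B = n₂/n₁ = 1.357/1.471 = 0.9225, so θ_B = 42.69°.
At Brewster's angle the reflected and refracted rays are perpendicular, so θ_t = 90° − θ_B = 90° − 42.69° = 47.31°.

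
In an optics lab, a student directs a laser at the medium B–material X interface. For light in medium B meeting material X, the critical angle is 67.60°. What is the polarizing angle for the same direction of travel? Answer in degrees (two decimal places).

sin θ_c = n₂/n₁, so n₂/n₁ = sin 67.60° = 0.9245.
Brewster: tan θ_B = n₂/n₁ = 0.9245.
θ_B = arctan(0.9245) = 42.75°.

θ_B ≈ 42.75°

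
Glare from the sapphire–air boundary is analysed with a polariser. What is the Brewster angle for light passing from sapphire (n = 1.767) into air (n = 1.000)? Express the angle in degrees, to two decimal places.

Brewster's condition: tan θ_B = n₂/n₁ = 1.000/1.767 = 0.5659.
θ_B = arctan(0.5659) = 29.51°.

θ_B ≈ 29.51°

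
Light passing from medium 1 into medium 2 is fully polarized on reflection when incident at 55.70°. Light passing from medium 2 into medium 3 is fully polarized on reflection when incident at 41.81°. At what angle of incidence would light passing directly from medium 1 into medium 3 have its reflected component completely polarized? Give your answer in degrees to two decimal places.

Each Brewster angle gives a ratio: n₂/n₁ = tan 55.70° = 1.4659, n₃/n₂ = tan 41.81° = 0.8944.
n₃/n₁ = 1.3112. Then tan θ_B(1→3) = n₃/n₁, so θ_B(1→3) = arctan(1.3112) = 52.67°.

θ_B ≈ 52.67°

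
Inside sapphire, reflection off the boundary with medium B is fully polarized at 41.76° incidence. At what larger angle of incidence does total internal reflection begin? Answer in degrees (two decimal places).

θ_c ≈ 63.23°

n₂/n₁ = tan 41.76° = 0.8928; the critical angle satisfies sin θ_c = n₂/n₁.
θ_c = arcsin(0.8928) = 63.23°.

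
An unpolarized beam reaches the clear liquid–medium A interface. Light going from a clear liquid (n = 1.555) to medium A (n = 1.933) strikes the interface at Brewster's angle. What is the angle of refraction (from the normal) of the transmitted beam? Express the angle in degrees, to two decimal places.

First find Brewster's angle: tan θ_B = 1.933/1.555 = 1.2431, giving θ_B = 51.19°.
Since θ_B + θ_t = 90° at Brewster incidence, θ_t = 90° − 51.19° = 38.81°.

θ_t ≈ 38.81°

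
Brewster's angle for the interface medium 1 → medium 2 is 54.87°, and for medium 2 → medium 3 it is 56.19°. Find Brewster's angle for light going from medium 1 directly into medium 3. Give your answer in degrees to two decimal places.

θ_B ≈ 64.77°

Each Brewster angle gives a ratio: n₂/n₁ = tan 54.87° = 1.4213, n₃/n₂ = tan 56.19° = 1.4932.
So n₃/n₁ = (n₂/n₁)(n₃/n₂) = 1.4213 × 1.4932 = 2.1223.
θ_B(1→3) = arctan(2.1223) = 64.77°.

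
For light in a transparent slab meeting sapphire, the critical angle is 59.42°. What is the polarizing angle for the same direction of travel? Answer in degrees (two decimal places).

n₂/n₁ = sin θ_c = sin 59.42° = 0.8609.
tan θ_B equals the same ratio, so θ_B = arctan(0.8609) = 40.73°.

θ_B ≈ 40.73°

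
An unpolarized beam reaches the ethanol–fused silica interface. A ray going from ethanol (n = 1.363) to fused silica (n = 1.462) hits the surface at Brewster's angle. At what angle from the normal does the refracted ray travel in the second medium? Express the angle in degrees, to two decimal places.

θ_t ≈ 42.99°

tan θ_B = n₂/n₁ = 1.462/1.363 = 1.0726, so θ_B = 47.01°.
The refracted ray is perpendicular to the reflected ray, so θ_t = 90° − θ_B = 42.99°.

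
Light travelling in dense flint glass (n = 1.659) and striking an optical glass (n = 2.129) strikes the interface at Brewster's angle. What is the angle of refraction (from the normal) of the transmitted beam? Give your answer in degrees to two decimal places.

θ_t ≈ 37.93°

θ_B = arctan(n₂/n₁) = arctan(2.129/1.659) = 52.07°.
Since θ_B + θ_t = 90° at Brewster incidence, θ_t = 90° − 52.07° = 37.93°.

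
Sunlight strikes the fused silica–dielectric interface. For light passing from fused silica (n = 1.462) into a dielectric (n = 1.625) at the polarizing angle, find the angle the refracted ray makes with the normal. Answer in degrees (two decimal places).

θ_t ≈ 41.98°

tan θ_B = n₂/n₁ = 1.625/1.462 = 1.1115, so θ_B = 48.02°.
Since θ_B + θ_t = 90° at Brewster incidence, θ_t = 90° − 48.02° = 41.98°.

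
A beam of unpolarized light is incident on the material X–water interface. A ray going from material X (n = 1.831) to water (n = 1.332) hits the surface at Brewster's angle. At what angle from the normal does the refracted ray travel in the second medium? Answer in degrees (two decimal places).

First find Brewster's angle: tan θ_B = 1.332/1.831 = 0.7275, giving θ_B = 36.03°.
The refracted ray is perpendicular to the reflected ray, so θ_t = 90° − θ_B = 53.97°.

θ_t ≈ 53.97°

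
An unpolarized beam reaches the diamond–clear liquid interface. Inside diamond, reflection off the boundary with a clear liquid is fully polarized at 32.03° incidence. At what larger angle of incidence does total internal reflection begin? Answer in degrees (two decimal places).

tan θ_B = n₂/n₁ = tan 32.03° = 0.6256.
Total internal reflection: sin θ_c = n₂/n₁ = 0.6256.
θ_c = arcsin(0.6256) = 38.73°.

θ_c ≈ 38.73°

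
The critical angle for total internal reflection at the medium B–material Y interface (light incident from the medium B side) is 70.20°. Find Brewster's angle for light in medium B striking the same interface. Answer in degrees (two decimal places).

sin θ_c = n₂/n₁, so n₂/n₁ = sin 70.20° = 0.9409.
Brewster: tan θ_B = n₂/n₁ = 0.9409.
θ_B = arctan(0.9409) = 43.26°.

θ_B ≈ 43.26°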